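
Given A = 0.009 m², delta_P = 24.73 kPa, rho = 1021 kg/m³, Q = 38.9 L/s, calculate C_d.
Formula: Q = C_d A \sqrt{\frac{2 \Delta P}{\rho}}
Substituting knowns: 38.9 = C_d·0.009·√(2·(24.73·1000)/1021)·1000
Solving for C_d: C_d = (38.9/1000)/(0.009·√(2·(24.73·1000)/1021)) = 0.621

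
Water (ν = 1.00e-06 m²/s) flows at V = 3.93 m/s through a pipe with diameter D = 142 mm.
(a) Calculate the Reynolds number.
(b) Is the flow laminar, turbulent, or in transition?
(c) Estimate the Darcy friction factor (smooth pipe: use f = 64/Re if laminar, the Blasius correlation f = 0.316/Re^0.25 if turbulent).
(a) Re = V·D/ν = 3.93·0.142/1.00e-06 = 558060
(b) Flow regime: turbulent (Re > 4000)
(c) Friction factor: f = 0.316/Re^0.25 = 0.316/558060^0.25 = 0.01156 (Blasius is strictly valid for Re ≲ 1e5; used here as the smooth-pipe estimate the problem specifies)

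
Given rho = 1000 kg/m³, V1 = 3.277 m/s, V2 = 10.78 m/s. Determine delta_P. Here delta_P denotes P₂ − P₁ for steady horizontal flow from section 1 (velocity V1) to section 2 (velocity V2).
Formula: \Delta P = \frac{1}{2} \rho (V_1^2 - V_2^2)
delta_P = 0.5·1000·(3.277² − 10.78²)/1000 = -52.73 kPa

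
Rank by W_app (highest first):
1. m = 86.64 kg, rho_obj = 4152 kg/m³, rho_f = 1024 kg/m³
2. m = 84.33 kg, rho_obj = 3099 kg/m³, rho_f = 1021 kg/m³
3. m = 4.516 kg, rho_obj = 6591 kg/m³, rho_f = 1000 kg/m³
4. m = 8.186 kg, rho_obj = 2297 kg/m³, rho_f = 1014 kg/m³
Case 1: W_app = 640.3 N
Case 2: W_app = 554.7 N
Case 3: W_app = 37.58 N
Case 4: W_app = 44.85 N
Ranking (highest first): 1, 2, 4, 3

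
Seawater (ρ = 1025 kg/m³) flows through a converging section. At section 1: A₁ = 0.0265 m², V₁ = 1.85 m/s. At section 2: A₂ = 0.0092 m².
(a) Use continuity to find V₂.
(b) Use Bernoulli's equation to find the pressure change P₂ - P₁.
(a) Continuity: A₁V₁=A₂V₂ -> V₂=A₁V₁/A₂=0.0265*1.85/0.0092=5.33 m/s
(b) Bernoulli: P₂-P₁=0.5*rho*(V₁^2-V₂^2)/1000=0.5*1025*(1.85^2-5.33^2)/1000=-12.81 kPa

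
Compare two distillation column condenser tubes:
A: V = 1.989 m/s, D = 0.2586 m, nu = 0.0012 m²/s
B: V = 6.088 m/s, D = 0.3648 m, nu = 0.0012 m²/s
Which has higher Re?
Re(A) = 428.6, Re(B) = 1851. Answer: B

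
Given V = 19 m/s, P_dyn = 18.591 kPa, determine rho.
Formula: P_{dyn} = \frac{1}{2} \rho V^2
Substituting knowns: 18.591 = 0.5·rho·19²/1000
Solving for rho: rho = 2·(18.591·1000)/19² = 103 kg/m³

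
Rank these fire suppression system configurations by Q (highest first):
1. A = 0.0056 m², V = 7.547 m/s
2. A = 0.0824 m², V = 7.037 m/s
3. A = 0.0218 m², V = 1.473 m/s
Case 1: Q = 42.26 L/s
Case 2: Q = 579.8 L/s
Case 3: Q = 32.11 L/s
Ranking (highest first): 2, 1, 3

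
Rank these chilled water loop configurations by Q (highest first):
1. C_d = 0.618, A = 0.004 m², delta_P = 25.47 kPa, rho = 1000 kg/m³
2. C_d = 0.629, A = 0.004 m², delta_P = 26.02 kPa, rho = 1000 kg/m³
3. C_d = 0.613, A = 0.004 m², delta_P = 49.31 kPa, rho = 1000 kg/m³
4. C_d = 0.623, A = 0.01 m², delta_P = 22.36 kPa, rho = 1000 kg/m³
Case 1: Q = 17.64 L/s
Case 2: Q = 18.15 L/s
Case 3: Q = 24.35 L/s
Case 4: Q = 41.66 L/s
Ranking (highest first): 4, 3, 2, 1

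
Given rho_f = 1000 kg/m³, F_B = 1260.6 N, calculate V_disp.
Formula: F_B = \rho_f g V_{disp}
Substituting knowns: 1260.6 = 1000·9.81·V_disp
Solving for V_disp: V_disp = 1260.6/(1000·9.81) = 0.1285 m³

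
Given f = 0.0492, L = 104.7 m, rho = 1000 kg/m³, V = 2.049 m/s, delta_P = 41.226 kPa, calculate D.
Formula: \Delta P = f \frac{L}{D} \frac{\rho V^2}{2}
Substituting knowns: 41.226 = 0.0492·(104.7/D)·0.5·1000·2.049²/1000
Solving for D: D = 0.0492·104.7·0.5·1000·2.049²/(41.226·1000) = 0.2623 m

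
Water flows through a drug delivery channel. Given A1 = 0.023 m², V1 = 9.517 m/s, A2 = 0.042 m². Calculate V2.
Formula: V_2 = \frac{A_1 V_1}{A_2}
V2 = 0.023·9.517/0.042 = 5.212 m/s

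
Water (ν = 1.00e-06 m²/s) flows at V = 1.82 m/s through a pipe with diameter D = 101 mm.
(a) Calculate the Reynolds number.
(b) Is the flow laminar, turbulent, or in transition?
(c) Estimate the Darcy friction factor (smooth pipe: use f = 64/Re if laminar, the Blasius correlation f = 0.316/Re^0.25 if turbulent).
(a) Re = V·D/ν = 1.82·0.101/1.00e-06 = 183820
(b) Flow regime: turbulent (Re > 4000)
(c) Friction factor: f = 0.316/Re^0.25 = 0.316/183820^0.25 = 0.01526 (Blasius is strictly valid for Re ≲ 1e5; used here as the smooth-pipe estimate the problem specifies)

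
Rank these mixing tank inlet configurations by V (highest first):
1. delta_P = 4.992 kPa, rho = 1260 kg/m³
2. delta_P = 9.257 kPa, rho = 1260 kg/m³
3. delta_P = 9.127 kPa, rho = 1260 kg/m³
Case 1: V = 2.815 m/s
Case 2: V = 3.833 m/s
Case 3: V = 3.806 m/s
Ranking (highest first): 2, 3, 1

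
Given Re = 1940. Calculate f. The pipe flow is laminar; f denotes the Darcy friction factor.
Formula: f = \frac{64}{Re}
f = 64/1940 = 0.03299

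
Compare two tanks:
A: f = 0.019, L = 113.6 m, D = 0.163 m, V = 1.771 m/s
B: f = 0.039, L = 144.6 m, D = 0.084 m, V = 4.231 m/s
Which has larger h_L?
h_L(A) = 2.117 m, h_L(B) = 61.25 m. Answer: B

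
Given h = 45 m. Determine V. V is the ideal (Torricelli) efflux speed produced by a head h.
Formula: V = \sqrt{2 g h}
V = √(2·9.81·45) = 29.71 m/s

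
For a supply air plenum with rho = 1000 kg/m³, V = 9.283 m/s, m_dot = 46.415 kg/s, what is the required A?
Formula: \dot{m} = \rho A V
Substituting knowns: 46.415 = 1000·A·9.283
Solving for A: A = 46.415/(1000·9.283) = 0.005 m²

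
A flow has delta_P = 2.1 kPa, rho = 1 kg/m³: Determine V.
Formula: V = \sqrt{\frac{2 \Delta P}{\rho}}
V = √(2·(2.1·1000)/1) = 64.81 m/s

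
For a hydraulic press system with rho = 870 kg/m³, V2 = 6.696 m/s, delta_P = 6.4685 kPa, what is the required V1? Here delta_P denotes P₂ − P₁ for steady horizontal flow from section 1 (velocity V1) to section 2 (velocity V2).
Formula: \Delta P = \frac{1}{2} \rho (V_1^2 - V_2^2)
Substituting knowns: 6.4685 = 0.5·870·(V1² − 6.696²)/1000
Solving for V1: V1 = √(6.696² + 2·(6.4685·1000)/870) = 7.727 m/s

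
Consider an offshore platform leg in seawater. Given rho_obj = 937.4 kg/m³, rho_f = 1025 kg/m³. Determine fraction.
Formula: f_{sub} = \frac{\rho_{obj}}{\rho_f}
fraction = 937.4/1025 = 0.9145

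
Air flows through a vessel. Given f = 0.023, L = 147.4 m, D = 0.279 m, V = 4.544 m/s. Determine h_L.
Formula: h_L = f \frac{L}{D} \frac{V^2}{2g}
h_L = 0.023·(147.4/0.279)·4.544²/(2·9.81) = 12.79 m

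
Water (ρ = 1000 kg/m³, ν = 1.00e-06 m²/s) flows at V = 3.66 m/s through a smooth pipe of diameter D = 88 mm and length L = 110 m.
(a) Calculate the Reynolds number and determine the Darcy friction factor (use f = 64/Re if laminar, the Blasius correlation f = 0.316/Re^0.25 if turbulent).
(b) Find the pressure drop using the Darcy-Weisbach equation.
(a) Re = V·D/ν = 3.66·0.088/1.00e-06 = 322080 → turbulent (Re > 4000); f = 0.316/Re^0.25 = 0.316/322080^0.25 = 0.013265 (Blasius is strictly valid for Re ≲ 1e5; used here as the smooth-pipe estimate the problem specifies)
(b) Darcy-Weisbach: ΔP = f·(L/D)·½ρV²/1000 = 0.013265·(110/0.088)·½·1000·3.66²/1000 = 111.1 kPa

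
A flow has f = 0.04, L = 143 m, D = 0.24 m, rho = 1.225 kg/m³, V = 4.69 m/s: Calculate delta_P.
Formula: \Delta P = f \frac{L}{D} \frac{\rho V^2}{2}
delta_P = 0.04·(143/0.24)·0.5·1.225·4.69²/1000 = 0.3211 kPa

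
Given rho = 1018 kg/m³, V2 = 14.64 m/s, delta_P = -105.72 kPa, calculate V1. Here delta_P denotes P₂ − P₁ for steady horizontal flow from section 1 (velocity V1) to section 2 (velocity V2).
Formula: \Delta P = \frac{1}{2} \rho (V_1^2 - V_2^2)
Substituting knowns: -105.72 = 0.5·1018·(V1² − 14.64²)/1000
Solving for V1: V1 = √(14.64² + 2·(-105.72·1000)/1018) = 2.575 m/s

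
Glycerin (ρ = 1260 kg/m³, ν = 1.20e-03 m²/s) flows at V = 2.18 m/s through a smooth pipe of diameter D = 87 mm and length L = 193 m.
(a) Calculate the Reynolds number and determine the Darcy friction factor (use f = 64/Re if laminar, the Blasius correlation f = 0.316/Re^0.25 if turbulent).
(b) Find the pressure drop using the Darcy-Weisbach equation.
(a) Re = V·D/ν = 2.18·0.087/1.20e-03 = 158.05 → laminar (Re < 2300); f = 64/Re = 64/158.05 = 0.40494
(b) Darcy-Weisbach: ΔP = f·(L/D)·½ρV²/1000 = 0.40494·(193/0.087)·½·1260·2.18²/1000 = 2690 kPa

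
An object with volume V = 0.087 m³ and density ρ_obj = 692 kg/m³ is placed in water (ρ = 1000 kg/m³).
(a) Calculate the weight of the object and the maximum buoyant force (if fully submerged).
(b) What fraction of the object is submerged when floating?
(a) W=rho_obj*g*V=692*9.81*0.087=590.6 N; F_B(max)=rho*g*V=1000*9.81*0.087=853.5 N
(b) Floating fraction=rho_obj/rho=692/1000=0.692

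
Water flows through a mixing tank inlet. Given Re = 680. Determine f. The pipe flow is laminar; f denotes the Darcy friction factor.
Formula: f = \frac{64}{Re}
f = 64/680 = 0.09412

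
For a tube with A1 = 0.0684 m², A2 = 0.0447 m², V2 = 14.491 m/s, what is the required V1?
Formula: V_2 = \frac{A_1 V_1}{A_2}
Substituting knowns: 14.491 = 0.0684·V1/0.0447
Solving for V1: V1 = 14.491·0.0447/0.0684 = 9.47 m/s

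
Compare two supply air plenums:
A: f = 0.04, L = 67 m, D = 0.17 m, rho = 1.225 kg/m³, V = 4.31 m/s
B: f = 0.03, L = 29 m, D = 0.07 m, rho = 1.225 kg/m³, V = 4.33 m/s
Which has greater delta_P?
delta_P(A) = 0.1794 kPa, delta_P(B) = 0.1427 kPa. Answer: A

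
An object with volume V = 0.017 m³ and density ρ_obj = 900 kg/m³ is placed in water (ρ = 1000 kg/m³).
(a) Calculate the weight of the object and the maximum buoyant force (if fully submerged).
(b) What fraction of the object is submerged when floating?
(a) W=rho_obj*g*V=900*9.81*0.017=150.1 N; F_B(max)=rho*g*V=1000*9.81*0.017=166.8 N
(b) Floating fraction=rho_obj/rho=900/1000=0.900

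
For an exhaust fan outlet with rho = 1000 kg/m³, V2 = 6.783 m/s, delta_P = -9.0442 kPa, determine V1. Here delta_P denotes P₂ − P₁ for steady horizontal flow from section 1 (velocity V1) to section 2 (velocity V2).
Formula: \Delta P = \frac{1}{2} \rho (V_1^2 - V_2^2)
Substituting knowns: -9.0442 = 0.5·1000·(V1² − 6.783²)/1000
Solving for V1: V1 = √(6.783² + 2·(-9.0442·1000)/1000) = 5.284 m/s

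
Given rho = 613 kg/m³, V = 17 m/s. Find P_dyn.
Formula: P_{dyn} = \frac{1}{2} \rho V^2
P_dyn = 0.5·613·17²/1000 = 88.58 kPa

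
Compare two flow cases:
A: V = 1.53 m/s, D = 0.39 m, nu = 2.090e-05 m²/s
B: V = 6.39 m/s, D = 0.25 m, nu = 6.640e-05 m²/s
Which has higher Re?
Re(A) = 28550, Re(B) = 24059. Answer: A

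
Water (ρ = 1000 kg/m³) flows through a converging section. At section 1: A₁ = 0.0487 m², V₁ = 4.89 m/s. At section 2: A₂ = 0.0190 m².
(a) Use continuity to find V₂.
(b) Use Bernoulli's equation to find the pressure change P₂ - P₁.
(a) Continuity: A₁V₁=A₂V₂ -> V₂=A₁V₁/A₂=0.0487*4.89/0.0190=12.53 m/s
(b) Bernoulli: P₂-P₁=0.5*rho*(V₁^2-V₂^2)/1000=0.5*1000*(4.89^2-12.53^2)/1000=-66.54 kPa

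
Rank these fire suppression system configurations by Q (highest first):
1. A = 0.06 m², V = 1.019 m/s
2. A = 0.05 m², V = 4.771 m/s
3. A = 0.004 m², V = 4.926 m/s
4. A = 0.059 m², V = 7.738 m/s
Case 1: Q = 61.14 L/s
Case 2: Q = 238.6 L/s
Case 3: Q = 19.7 L/s
Case 4: Q = 456.5 L/s
Ranking (highest first): 4, 2, 1, 3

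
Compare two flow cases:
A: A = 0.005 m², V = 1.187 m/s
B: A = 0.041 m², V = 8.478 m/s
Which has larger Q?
Q(A) = 5.935 L/s, Q(B) = 347.6 L/s. Answer: B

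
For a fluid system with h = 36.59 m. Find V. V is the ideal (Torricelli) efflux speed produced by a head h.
Formula: V = \sqrt{2 g h}
V = √(2·9.81·36.59) = 26.79 m/s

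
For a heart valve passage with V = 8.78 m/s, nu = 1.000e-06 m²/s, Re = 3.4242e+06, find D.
Formula: Re = \frac{V D}{\nu}
Substituting knowns: 3.4242e+06 = 8.78·D/1.000e-06
Solving for D: D = 3.4242e+06·1.000e-06/8.78 = 0.39 m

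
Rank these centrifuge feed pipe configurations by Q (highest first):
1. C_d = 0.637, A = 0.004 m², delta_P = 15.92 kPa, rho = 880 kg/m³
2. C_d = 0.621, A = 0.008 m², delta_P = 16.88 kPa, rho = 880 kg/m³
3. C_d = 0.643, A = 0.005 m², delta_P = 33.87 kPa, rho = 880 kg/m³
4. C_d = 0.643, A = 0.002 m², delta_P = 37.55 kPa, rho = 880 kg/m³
Case 1: Q = 15.33 L/s
Case 2: Q = 30.77 L/s
Case 3: Q = 28.21 L/s
Case 4: Q = 11.88 L/s
Ranking (highest first): 2, 3, 1, 4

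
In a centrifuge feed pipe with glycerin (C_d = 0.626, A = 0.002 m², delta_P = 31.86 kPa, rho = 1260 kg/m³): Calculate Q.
Formula: Q = C_d A \sqrt{\frac{2 \Delta P}{\rho}}
Q = 0.626·0.002·√(2·(31.86·1000)/1260)·1000 = 8.903 L/s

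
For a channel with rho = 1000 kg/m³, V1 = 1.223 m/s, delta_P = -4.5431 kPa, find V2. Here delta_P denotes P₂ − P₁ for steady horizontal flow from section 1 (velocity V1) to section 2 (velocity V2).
Formula: \Delta P = \frac{1}{2} \rho (V_1^2 - V_2^2)
Substituting knowns: -4.5431 = 0.5·1000·(1.223² − V2²)/1000
Solving for V2: V2 = √(1.223² − 2·(-4.5431·1000)/1000) = 3.253 m/s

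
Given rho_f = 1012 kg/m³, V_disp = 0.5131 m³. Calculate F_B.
Formula: F_B = \rho_f g V_{disp}
F_B = 1012·9.81·0.5131 = 5094 N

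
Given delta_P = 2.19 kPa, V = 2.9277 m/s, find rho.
Formula: V = \sqrt{\frac{2 \Delta P}{\rho}}
Substituting knowns: 2.9277 = √(2·(2.19·1000)/rho)
Solving for rho: rho = 2·(2.19·1000)/2.9277² = 511 kg/m³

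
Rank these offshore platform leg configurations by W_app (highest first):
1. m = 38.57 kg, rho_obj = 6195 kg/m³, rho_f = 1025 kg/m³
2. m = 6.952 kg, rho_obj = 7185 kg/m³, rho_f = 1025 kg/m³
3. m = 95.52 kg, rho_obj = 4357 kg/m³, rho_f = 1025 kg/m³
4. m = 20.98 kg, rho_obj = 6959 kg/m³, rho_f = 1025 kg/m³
Case 1: W_app = 315.8 N
Case 2: W_app = 58.47 N
Case 3: W_app = 716.6 N
Case 4: W_app = 175.5 N
Ranking (highest first): 3, 1, 4, 2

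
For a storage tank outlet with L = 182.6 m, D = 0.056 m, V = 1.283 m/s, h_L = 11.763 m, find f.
Formula: h_L = f \frac{L}{D} \frac{V^2}{2g}
Substituting knowns: 11.763 = f·(182.6/0.056)·1.283²/(2·9.81)
Solving for f: f = 11.763·2·9.81/((182.6/0.056)·1.283²) = 0.043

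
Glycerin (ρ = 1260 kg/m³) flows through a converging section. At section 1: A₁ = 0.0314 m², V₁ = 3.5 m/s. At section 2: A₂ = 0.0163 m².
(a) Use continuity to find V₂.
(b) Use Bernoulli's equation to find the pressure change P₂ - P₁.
(a) Continuity: A₁V₁=A₂V₂ -> V₂=A₁V₁/A₂=0.0314*3.5/0.0163=6.74 m/s
(b) Bernoulli: P₂-P₁=0.5*rho*(V₁^2-V₂^2)/1000=0.5*1260*(3.5^2-6.74^2)/1000=-20.9 kPa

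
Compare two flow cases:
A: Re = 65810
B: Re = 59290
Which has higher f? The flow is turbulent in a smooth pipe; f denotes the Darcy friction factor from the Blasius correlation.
f(A) = 0.01973, f(B) = 0.02025. Answer: B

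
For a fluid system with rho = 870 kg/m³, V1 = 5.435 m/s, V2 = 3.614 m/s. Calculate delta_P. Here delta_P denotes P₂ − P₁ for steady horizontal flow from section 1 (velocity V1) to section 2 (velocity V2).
Formula: \Delta P = \frac{1}{2} \rho (V_1^2 - V_2^2)
delta_P = 0.5·870·(5.435² − 3.614²)/1000 = 7.168 kPa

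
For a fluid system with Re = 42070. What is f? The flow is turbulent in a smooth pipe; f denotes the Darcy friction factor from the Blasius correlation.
Formula: f = \frac{0.316}{Re^{0.25}}
f = 0.316/42070^0.25 = 0.02206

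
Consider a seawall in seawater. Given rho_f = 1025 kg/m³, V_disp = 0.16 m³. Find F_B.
Formula: F_B = \rho_f g V_{disp}
F_B = 1025·9.81·0.16 = 1609 N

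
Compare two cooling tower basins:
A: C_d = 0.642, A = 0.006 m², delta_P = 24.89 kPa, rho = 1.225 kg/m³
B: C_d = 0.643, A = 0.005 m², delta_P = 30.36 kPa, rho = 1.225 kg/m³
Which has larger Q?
Q(A) = 776.5 L/s, Q(B) = 715.8 L/s. Answer: A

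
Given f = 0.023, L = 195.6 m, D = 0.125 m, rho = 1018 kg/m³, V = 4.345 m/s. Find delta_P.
Formula: \Delta P = f \frac{L}{D} \frac{\rho V^2}{2}
delta_P = 0.023·(195.6/0.125)·0.5·1018·4.345²/1000 = 345.8 kPa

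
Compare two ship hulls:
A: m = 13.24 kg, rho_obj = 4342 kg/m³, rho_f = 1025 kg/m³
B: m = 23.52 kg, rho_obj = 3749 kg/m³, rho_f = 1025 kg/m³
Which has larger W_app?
W_app(A) = 99.22 N, W_app(B) = 167.6 N. Answer: B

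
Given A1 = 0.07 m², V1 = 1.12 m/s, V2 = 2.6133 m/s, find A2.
Formula: V_2 = \frac{A_1 V_1}{A_2}
Substituting knowns: 2.6133 = 0.07·1.12/A2
Solving for A2: A2 = 0.07·1.12/2.6133 = 0.03 m²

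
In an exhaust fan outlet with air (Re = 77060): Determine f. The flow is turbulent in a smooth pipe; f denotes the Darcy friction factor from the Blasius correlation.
Formula: f = \frac{0.316}{Re^{0.25}}
f = 0.316/77060^0.25 = 0.01897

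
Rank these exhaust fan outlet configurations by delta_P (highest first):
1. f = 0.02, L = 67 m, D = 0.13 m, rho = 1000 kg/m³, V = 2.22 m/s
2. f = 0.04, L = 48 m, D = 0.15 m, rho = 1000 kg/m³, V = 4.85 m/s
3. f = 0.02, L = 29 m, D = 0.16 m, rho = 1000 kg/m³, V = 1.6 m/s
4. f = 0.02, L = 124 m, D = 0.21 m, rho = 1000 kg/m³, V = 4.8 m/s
Case 1: delta_P = 25.4 kPa
Case 2: delta_P = 150.5 kPa
Case 3: delta_P = 4.64 kPa
Case 4: delta_P = 136 kPa
Ranking (highest first): 2, 4, 1, 3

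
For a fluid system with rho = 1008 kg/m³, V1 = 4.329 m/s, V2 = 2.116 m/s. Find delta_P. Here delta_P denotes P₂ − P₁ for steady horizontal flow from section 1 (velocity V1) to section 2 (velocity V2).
Formula: \Delta P = \frac{1}{2} \rho (V_1^2 - V_2^2)
delta_P = 0.5·1008·(4.329² − 2.116²)/1000 = 7.188 kPa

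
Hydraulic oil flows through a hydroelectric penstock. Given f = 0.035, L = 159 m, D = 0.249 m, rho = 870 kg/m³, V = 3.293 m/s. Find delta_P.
Formula: \Delta P = f \frac{L}{D} \frac{\rho V^2}{2}
delta_P = 0.035·(159/0.249)·0.5·870·3.293²/1000 = 105.4 kPa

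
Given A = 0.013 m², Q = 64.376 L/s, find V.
Formula: Q = A V
Substituting knowns: 64.376 = 0.013·V·1000
Solving for V: V = (64.376/1000)/0.013 = 4.952 m/s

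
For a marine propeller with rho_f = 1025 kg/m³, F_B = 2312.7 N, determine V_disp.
Formula: F_B = \rho_f g V_{disp}
Substituting knowns: 2312.7 = 1025·9.81·V_disp
Solving for V_disp: V_disp = 2312.7/(1025·9.81) = 0.23 m³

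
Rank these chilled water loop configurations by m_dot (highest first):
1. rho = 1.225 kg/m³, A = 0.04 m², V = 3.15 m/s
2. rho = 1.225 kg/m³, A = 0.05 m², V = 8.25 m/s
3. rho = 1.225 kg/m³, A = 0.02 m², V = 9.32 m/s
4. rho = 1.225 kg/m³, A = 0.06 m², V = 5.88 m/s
Case 1: m_dot = 0.1544 kg/s
Case 2: m_dot = 0.5053 kg/s
Case 3: m_dot = 0.2283 kg/s
Case 4: m_dot = 0.4322 kg/s
Ranking (highest first): 2, 4, 3, 1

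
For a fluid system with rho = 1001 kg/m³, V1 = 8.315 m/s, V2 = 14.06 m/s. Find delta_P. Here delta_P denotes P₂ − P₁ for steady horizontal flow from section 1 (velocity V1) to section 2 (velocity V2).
Formula: \Delta P = \frac{1}{2} \rho (V_1^2 - V_2^2)
delta_P = 0.5·1001·(8.315² − 14.06²)/1000 = -64.34 kPa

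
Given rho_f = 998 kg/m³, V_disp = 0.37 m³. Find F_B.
Formula: F_B = \rho_f g V_{disp}
F_B = 998·9.81·0.37 = 3622 N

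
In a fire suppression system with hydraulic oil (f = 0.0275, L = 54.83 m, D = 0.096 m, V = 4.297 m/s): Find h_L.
Formula: h_L = f \frac{L}{D} \frac{V^2}{2g}
h_L = 0.0275·(54.83/0.096)·4.297²/(2·9.81) = 14.78 m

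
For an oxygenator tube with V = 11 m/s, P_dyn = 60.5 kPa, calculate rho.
Formula: P_{dyn} = \frac{1}{2} \rho V^2
Substituting knowns: 60.5 = 0.5·rho·11²/1000
Solving for rho: rho = 2·(60.5·1000)/11² = 1000 kg/m³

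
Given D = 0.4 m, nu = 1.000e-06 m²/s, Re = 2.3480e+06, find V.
Formula: Re = \frac{V D}{\nu}
Substituting knowns: 2.3480e+06 = V·0.4/1.000e-06
Solving for V: V = 2.3480e+06·1.000e-06/0.4 = 5.87 m/s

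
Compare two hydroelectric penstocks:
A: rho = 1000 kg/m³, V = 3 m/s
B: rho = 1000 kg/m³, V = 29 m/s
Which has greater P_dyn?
P_dyn(A) = 4.5 kPa, P_dyn(B) = 420.5 kPa. Answer: B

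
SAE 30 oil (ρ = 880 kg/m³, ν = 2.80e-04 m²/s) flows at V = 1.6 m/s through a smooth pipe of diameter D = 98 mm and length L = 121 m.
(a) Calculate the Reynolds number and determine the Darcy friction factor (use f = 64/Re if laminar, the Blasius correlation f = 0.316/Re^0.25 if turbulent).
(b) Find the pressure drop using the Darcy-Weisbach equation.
(a) Re = V·D/ν = 1.6·0.098/2.80e-04 = 560 → laminar (Re < 2300); f = 64/Re = 64/560 = 0.11429
(b) Darcy-Weisbach: ΔP = f·(L/D)·½ρV²/1000 = 0.11429·(121/0.098)·½·880·1.6²/1000 = 158.9 kPa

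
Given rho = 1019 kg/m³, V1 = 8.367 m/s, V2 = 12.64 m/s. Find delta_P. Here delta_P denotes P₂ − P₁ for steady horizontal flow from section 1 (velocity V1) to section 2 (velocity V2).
Formula: \Delta P = \frac{1}{2} \rho (V_1^2 - V_2^2)
delta_P = 0.5·1019·(8.367² − 12.64²)/1000 = -45.73 kPa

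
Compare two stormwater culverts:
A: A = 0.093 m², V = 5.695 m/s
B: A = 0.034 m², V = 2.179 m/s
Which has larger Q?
Q(A) = 529.6 L/s, Q(B) = 74.09 L/s. Answer: A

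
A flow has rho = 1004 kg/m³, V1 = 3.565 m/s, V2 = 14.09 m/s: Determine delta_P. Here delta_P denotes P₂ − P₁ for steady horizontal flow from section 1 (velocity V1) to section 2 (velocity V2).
Formula: \Delta P = \frac{1}{2} \rho (V_1^2 - V_2^2)
delta_P = 0.5·1004·(3.565² − 14.09²)/1000 = -93.28 kPa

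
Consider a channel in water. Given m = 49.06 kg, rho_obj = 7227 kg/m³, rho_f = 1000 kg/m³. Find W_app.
Formula: W_{app} = mg\left(1 - \frac{\rho_f}{\rho_{obj}}\right)
W_app = 49.06·9.81·(1 − 1000/7227) = 414.7 N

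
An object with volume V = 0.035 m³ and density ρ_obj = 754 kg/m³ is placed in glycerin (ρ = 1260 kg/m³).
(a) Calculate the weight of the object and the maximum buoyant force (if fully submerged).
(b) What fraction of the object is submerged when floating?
(a) W=rho_obj*g*V=754*9.81*0.035=258.9 N; F_B(max)=rho*g*V=1260*9.81*0.035=432.6 N
(b) Floating fraction=rho_obj/rho=754/1260=0.598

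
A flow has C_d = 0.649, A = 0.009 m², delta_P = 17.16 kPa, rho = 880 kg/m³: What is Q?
Formula: Q = C_d A \sqrt{\frac{2 \Delta P}{\rho}}
Q = 0.649·0.009·√(2·(17.16·1000)/880)·1000 = 36.48 L/s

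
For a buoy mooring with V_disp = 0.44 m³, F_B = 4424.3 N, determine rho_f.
Formula: F_B = \rho_f g V_{disp}
Substituting knowns: 4424.3 = rho_f·9.81·0.44
Solving for rho_f: rho_f = 4424.3/(9.81·0.44) = 1025 kg/m³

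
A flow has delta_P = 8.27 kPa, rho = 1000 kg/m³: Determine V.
Formula: V = \sqrt{\frac{2 \Delta P}{\rho}}
V = √(2·(8.27·1000)/1000) = 4.067 m/s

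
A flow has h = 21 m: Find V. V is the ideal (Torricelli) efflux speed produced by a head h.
Formula: V = \sqrt{2 g h}
V = √(2·9.81·21) = 20.3 m/s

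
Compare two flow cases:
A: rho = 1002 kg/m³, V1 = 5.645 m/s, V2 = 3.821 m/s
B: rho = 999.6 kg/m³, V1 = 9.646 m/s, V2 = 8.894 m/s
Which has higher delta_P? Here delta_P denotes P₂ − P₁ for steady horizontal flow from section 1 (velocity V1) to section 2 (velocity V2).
delta_P(A) = 8.65 kPa, delta_P(B) = 6.968 kPa. Answer: A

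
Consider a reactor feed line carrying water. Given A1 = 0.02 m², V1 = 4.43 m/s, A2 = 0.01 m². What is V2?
Formula: V_2 = \frac{A_1 V_1}{A_2}
V2 = 0.02·4.43/0.01 = 8.86 m/s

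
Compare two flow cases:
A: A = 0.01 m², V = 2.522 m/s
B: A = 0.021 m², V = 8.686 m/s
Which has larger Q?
Q(A) = 25.22 L/s, Q(B) = 182.4 L/s. Answer: B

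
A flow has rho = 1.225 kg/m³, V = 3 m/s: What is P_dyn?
Formula: P_{dyn} = \frac{1}{2} \rho V^2
P_dyn = 0.5·1.225·3²/1000 = 0.005513 kPa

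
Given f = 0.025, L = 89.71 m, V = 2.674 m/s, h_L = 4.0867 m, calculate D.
Formula: h_L = f \frac{L}{D} \frac{V^2}{2g}
Substituting knowns: 4.0867 = 0.025·(89.71/D)·2.674²/(2·9.81)
Solving for D: D = 0.025·89.71·2.674²/(2·9.81·4.0867) = 0.2 m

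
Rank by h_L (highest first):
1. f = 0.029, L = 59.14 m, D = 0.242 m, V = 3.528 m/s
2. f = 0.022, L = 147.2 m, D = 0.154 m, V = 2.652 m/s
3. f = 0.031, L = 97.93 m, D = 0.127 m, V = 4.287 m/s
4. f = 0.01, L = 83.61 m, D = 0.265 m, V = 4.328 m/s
Case 1: h_L = 4.496 m
Case 2: h_L = 7.538 m
Case 3: h_L = 22.39 m
Case 4: h_L = 3.012 m
Ranking (highest first): 3, 2, 1, 4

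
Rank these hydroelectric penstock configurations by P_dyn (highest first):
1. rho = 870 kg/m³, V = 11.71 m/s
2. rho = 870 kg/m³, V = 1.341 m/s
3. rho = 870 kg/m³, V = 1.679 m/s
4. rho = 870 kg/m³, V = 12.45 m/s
Case 1: P_dyn = 59.65 kPa
Case 2: P_dyn = 0.7823 kPa
Case 3: P_dyn = 1.226 kPa
Case 4: P_dyn = 67.43 kPa
Ranking (highest first): 4, 1, 3, 2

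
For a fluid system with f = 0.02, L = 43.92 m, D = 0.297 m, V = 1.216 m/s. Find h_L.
Formula: h_L = f \frac{L}{D} \frac{V^2}{2g}
h_L = 0.02·(43.92/0.297)·1.216²/(2·9.81) = 0.2229 m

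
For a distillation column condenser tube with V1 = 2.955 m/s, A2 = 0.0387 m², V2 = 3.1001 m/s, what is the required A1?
Formula: V_2 = \frac{A_1 V_1}{A_2}
Substituting knowns: 3.1001 = A1·2.955/0.0387
Solving for A1: A1 = 3.1001·0.0387/2.955 = 0.0406 m²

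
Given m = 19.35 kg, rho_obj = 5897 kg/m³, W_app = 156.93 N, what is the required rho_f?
Formula: W_{app} = mg\left(1 - \frac{\rho_f}{\rho_{obj}}\right)
Substituting knowns: 156.93 = 19.35·9.81·(1 − rho_f/5897)
Solving for rho_f: rho_f = 5897·(1 − 156.93/(19.35·9.81)) = 1022 kg/m³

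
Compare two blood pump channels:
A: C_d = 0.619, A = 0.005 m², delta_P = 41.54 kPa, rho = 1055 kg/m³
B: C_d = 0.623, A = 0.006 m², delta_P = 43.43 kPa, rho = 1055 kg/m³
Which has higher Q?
Q(A) = 27.47 L/s, Q(B) = 33.92 L/s. Answer: B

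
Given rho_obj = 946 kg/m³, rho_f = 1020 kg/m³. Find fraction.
Formula: f_{sub} = \frac{\rho_{obj}}{\rho_f}
fraction = 946/1020 = 0.9275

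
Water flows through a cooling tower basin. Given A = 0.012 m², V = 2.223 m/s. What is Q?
Formula: Q = A V
Q = 0.012·2.223·1000 = 26.68 L/s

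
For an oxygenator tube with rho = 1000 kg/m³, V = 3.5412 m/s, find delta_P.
Formula: V = \sqrt{\frac{2 \Delta P}{\rho}}
Substituting knowns: 3.5412 = √(2·(delta_P·1000)/1000)
Solving for delta_P: delta_P = 3.5412²·1000/2/1000 = 6.27 kPa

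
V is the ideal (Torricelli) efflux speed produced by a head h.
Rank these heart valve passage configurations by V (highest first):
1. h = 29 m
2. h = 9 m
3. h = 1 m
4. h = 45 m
Case 1: V = 23.85 m/s
Case 2: V = 13.29 m/s
Case 3: V = 4.429 m/s
Case 4: V = 29.71 m/s
Ranking (highest first): 4, 1, 2, 3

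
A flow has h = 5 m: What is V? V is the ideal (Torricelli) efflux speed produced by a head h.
Formula: V = \sqrt{2 g h}
V = √(2·9.81·5) = 9.905 m/s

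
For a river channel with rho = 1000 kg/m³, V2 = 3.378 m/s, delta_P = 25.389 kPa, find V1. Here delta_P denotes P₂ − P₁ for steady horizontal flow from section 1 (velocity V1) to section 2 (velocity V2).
Formula: \Delta P = \frac{1}{2} \rho (V_1^2 - V_2^2)
Substituting knowns: 25.389 = 0.5·1000·(V1² − 3.378²)/1000
Solving for V1: V1 = √(3.378² + 2·(25.389·1000)/1000) = 7.886 m/s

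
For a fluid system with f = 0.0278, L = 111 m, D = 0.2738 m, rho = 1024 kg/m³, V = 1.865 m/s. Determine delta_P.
Formula: \Delta P = f \frac{L}{D} \frac{\rho V^2}{2}
delta_P = 0.0278·(111/0.2738)·0.5·1024·1.865²/1000 = 20.07 kPa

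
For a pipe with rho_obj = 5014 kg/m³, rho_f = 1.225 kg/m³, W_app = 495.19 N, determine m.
Formula: W_{app} = mg\left(1 - \frac{\rho_f}{\rho_{obj}}\right)
Substituting knowns: 495.19 = m·9.81·(1 − 1.225/5014)
Solving for m: m = 495.19/(9.81·(1 − 1.225/5014)) = 50.49 kg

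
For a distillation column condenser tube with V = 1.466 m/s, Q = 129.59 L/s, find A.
Formula: Q = A V
Substituting knowns: 129.59 = A·1.466·1000
Solving for A: A = (129.59/1000)/1.466 = 0.0884 m²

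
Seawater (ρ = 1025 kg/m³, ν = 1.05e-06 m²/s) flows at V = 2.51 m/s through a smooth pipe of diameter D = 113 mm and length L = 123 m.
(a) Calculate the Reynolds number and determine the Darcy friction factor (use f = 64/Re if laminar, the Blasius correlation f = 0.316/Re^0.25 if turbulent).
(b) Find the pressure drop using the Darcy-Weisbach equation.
(a) Re = V·D/ν = 2.51·0.113/1.05e-06 = 270120 → turbulent (Re > 4000); f = 0.316/Re^0.25 = 0.316/270120^0.25 = 0.013861 (Blasius is strictly valid for Re ≲ 1e5; used here as the smooth-pipe estimate the problem specifies)
(b) Darcy-Weisbach: ΔP = f·(L/D)·½ρV²/1000 = 0.013861·(123/0.113)·½·1025·2.51²/1000 = 48.71 kPa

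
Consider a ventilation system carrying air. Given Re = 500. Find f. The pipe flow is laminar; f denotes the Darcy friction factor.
Formula: f = \frac{64}{Re}
f = 64/500 = 0.128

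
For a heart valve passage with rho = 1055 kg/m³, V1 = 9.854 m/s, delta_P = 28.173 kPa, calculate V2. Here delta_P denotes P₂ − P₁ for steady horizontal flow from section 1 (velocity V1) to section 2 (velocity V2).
Formula: \Delta P = \frac{1}{2} \rho (V_1^2 - V_2^2)
Substituting knowns: 28.173 = 0.5·1055·(9.854² − V2²)/1000
Solving for V2: V2 = √(9.854² − 2·(28.173·1000)/1055) = 6.61 m/s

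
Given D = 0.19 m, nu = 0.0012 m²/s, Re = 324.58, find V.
Formula: Re = \frac{V D}{\nu}
Substituting knowns: 324.58 = V·0.19/0.0012
Solving for V: V = 324.58·0.0012/0.19 = 2.05 m/s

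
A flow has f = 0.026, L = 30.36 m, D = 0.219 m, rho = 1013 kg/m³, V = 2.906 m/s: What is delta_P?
Formula: \Delta P = f \frac{L}{D} \frac{\rho V^2}{2}
delta_P = 0.026·(30.36/0.219)·0.5·1013·2.906²/1000 = 15.42 kPa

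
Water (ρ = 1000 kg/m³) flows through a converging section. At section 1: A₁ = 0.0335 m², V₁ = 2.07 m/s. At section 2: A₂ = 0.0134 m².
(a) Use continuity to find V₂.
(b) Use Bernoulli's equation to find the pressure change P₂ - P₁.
(a) Continuity: A₁V₁=A₂V₂ -> V₂=A₁V₁/A₂=0.0335*2.07/0.0134=5.17 m/s
(b) Bernoulli: P₂-P₁=0.5*rho*(V₁^2-V₂^2)/1000=0.5*1000*(2.07^2-5.17^2)/1000=-11.22 kPa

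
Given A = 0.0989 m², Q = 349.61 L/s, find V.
Formula: Q = A V
Substituting knowns: 349.61 = 0.0989·V·1000
Solving for V: V = (349.61/1000)/0.0989 = 3.535 m/s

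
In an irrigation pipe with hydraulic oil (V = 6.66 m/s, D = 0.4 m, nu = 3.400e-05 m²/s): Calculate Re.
Formula: Re = \frac{V D}{\nu}
Re = 6.66·0.4/3.400e-05 = 78353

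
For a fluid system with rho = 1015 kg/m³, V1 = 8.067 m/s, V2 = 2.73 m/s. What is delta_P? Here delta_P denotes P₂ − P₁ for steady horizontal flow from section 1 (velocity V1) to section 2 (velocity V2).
Formula: \Delta P = \frac{1}{2} \rho (V_1^2 - V_2^2)
delta_P = 0.5·1015·(8.067² − 2.73²)/1000 = 29.24 kPa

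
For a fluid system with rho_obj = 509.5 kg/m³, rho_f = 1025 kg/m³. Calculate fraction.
Formula: f_{sub} = \frac{\rho_{obj}}{\rho_f}
fraction = 509.5/1025 = 0.4971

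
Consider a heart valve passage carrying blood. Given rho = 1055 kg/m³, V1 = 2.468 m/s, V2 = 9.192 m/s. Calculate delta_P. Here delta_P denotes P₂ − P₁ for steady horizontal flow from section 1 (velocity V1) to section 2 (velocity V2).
Formula: \Delta P = \frac{1}{2} \rho (V_1^2 - V_2^2)
delta_P = 0.5·1055·(2.468² − 9.192²)/1000 = -41.36 kPa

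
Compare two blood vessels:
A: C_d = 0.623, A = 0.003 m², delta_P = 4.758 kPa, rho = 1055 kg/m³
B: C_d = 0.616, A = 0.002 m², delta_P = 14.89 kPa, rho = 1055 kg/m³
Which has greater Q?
Q(A) = 5.613 L/s, Q(B) = 6.546 L/s. Answer: B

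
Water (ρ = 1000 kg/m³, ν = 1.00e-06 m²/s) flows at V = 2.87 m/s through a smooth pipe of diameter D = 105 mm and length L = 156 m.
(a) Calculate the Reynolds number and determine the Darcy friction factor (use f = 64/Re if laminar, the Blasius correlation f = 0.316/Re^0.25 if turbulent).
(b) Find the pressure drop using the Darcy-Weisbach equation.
(a) Re = V·D/ν = 2.87·0.105/1.00e-06 = 301350 → turbulent (Re > 4000); f = 0.316/Re^0.25 = 0.316/301350^0.25 = 0.013487 (Blasius is strictly valid for Re ≲ 1e5; used here as the smooth-pipe estimate the problem specifies)
(b) Darcy-Weisbach: ΔP = f·(L/D)·½ρV²/1000 = 0.013487·(156/0.105)·½·1000·2.87²/1000 = 82.52 kPa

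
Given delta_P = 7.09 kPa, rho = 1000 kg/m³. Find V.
Formula: V = \sqrt{\frac{2 \Delta P}{\rho}}
V = √(2·(7.09·1000)/1000) = 3.766 m/s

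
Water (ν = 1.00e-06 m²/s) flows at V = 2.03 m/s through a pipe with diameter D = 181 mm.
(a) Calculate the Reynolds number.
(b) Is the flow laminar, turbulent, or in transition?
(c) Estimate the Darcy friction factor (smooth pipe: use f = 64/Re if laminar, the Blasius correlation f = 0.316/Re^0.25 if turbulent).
(a) Re = V·D/ν = 2.03·0.181/1.00e-06 = 367430
(b) Flow regime: turbulent (Re > 4000)
(c) Friction factor: f = 0.316/Re^0.25 = 0.316/367430^0.25 = 0.01283 (Blasius is strictly valid for Re ≲ 1e5; used here as the smooth-pipe estimate the problem specifies)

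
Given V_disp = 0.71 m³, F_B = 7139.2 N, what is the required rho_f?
Formula: F_B = \rho_f g V_{disp}
Substituting knowns: 7139.2 = rho_f·9.81·0.71
Solving for rho_f: rho_f = 7139.2/(9.81·0.71) = 1025 kg/m³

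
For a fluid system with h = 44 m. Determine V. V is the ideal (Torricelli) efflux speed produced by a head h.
Formula: V = \sqrt{2 g h}
V = √(2·9.81·44) = 29.38 m/s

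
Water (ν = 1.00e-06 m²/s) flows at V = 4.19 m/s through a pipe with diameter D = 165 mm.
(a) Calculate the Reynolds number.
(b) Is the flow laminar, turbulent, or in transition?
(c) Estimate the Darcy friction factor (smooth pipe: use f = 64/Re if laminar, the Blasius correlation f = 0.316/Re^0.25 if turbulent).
(a) Re = V·D/ν = 4.19·0.165/1.00e-06 = 691350
(b) Flow regime: turbulent (Re > 4000)
(c) Friction factor: f = 0.316/Re^0.25 = 0.316/691350^0.25 = 0.01096 (Blasius is strictly valid for Re ≲ 1e5; used here as the smooth-pipe estimate the problem specifies)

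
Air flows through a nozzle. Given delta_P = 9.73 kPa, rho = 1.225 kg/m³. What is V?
Formula: V = \sqrt{\frac{2 \Delta P}{\rho}}
V = √(2·(9.73·1000)/1.225) = 126 m/s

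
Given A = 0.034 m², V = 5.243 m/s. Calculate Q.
Formula: Q = A V
Q = 0.034·5.243·1000 = 178.3 L/s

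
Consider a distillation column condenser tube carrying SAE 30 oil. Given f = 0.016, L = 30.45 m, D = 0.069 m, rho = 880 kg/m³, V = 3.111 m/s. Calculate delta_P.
Formula: \Delta P = f \frac{L}{D} \frac{\rho V^2}{2}
delta_P = 0.016·(30.45/0.069)·0.5·880·3.111²/1000 = 30.07 kPa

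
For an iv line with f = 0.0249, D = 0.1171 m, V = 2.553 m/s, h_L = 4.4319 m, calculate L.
Formula: h_L = f \frac{L}{D} \frac{V^2}{2g}
Substituting knowns: 4.4319 = 0.0249·(L/0.1171)·2.553²/(2·9.81)
Solving for L: L = 4.4319·2·9.81·0.1171/(0.0249·2.553²) = 62.74 m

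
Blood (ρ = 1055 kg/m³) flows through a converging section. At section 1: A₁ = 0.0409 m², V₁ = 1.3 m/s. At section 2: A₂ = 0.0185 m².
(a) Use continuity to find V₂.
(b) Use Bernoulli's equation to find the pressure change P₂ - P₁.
(a) Continuity: A₁V₁=A₂V₂ -> V₂=A₁V₁/A₂=0.0409*1.3/0.0185=2.87 m/s
(b) Bernoulli: P₂-P₁=0.5*rho*(V₁^2-V₂^2)/1000=0.5*1055*(1.3^2-2.87^2)/1000=-3.453 kPa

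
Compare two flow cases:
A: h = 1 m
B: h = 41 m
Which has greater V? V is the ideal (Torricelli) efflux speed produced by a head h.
V(A) = 4.429 m/s, V(B) = 28.36 m/s. Answer: B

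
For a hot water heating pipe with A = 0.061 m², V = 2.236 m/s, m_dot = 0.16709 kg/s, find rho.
Formula: \dot{m} = \rho A V
Substituting knowns: 0.16709 = rho·0.061·2.236
Solving for rho: rho = 0.16709/(0.061·2.236) = 1.225 kg/m³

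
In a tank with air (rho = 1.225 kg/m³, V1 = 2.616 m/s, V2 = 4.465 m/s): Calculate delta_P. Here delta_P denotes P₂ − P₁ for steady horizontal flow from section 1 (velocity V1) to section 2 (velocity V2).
Formula: \Delta P = \frac{1}{2} \rho (V_1^2 - V_2^2)
delta_P = 0.5·1.225·(2.616² − 4.465²)/1000 = -0.008019 kPa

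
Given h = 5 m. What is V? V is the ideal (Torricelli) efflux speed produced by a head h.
Formula: V = \sqrt{2 g h}
V = √(2·9.81·5) = 9.905 m/s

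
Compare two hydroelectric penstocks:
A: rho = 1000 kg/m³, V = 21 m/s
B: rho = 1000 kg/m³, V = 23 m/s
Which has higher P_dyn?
P_dyn(A) = 220.5 kPa, P_dyn(B) = 264.5 kPa. Answer: B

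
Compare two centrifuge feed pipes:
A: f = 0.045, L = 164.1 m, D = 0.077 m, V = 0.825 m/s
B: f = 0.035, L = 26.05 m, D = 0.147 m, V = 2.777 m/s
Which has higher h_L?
h_L(A) = 3.327 m, h_L(B) = 2.438 m. Answer: A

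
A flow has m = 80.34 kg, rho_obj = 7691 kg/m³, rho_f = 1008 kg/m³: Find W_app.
Formula: W_{app} = mg\left(1 - \frac{\rho_f}{\rho_{obj}}\right)
W_app = 80.34·9.81·(1 − 1008/7691) = 684.8 N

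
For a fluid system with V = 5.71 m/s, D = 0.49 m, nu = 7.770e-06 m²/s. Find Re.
Formula: Re = \frac{V D}{\nu}
Re = 5.71·0.49/7.770e-06 = 360090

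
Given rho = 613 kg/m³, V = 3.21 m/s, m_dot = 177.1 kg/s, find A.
Formula: \dot{m} = \rho A V
Substituting knowns: 177.1 = 613·A·3.21
Solving for A: A = 177.1/(613·3.21) = 0.09 m²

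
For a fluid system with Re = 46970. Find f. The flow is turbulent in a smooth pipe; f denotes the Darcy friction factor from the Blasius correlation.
Formula: f = \frac{0.316}{Re^{0.25}}
f = 0.316/46970^0.25 = 0.02147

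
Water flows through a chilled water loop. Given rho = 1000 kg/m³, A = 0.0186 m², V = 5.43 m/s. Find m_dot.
Formula: \dot{m} = \rho A V
m_dot = 1000·0.0186·5.43 = 101 kg/s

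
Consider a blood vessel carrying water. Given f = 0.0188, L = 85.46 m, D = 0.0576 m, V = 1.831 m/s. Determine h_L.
Formula: h_L = f \frac{L}{D} \frac{V^2}{2g}
h_L = 0.0188·(85.46/0.0576)·1.831²/(2·9.81) = 4.766 m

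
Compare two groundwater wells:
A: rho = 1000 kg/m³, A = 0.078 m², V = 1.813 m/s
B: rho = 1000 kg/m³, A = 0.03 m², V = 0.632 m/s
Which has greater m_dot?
m_dot(A) = 141.4 kg/s, m_dot(B) = 18.96 kg/s. Answer: A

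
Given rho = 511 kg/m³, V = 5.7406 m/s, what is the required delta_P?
Formula: V = \sqrt{\frac{2 \Delta P}{\rho}}
Substituting knowns: 5.7406 = √(2·(delta_P·1000)/511)
Solving for delta_P: delta_P = 5.7406²·511/2/1000 = 8.42 kPa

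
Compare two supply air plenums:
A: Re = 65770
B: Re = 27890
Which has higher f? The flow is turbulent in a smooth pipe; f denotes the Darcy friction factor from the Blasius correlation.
f(A) = 0.01973, f(B) = 0.02445. Answer: B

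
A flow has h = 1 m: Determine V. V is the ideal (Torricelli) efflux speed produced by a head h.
Formula: V = \sqrt{2 g h}
V = √(2·9.81·1) = 4.429 m/s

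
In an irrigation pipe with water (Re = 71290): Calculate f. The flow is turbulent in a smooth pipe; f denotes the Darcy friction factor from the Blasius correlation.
Formula: f = \frac{0.316}{Re^{0.25}}
f = 0.316/71290^0.25 = 0.01934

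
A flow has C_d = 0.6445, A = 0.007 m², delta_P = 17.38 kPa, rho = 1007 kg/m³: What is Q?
Formula: Q = C_d A \sqrt{\frac{2 \Delta P}{\rho}}
Q = 0.6445·0.007·√(2·(17.38·1000)/1007)·1000 = 26.51 L/s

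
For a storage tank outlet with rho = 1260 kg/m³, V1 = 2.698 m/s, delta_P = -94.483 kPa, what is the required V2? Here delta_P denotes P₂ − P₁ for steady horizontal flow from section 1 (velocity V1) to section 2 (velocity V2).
Formula: \Delta P = \frac{1}{2} \rho (V_1^2 - V_2^2)
Substituting knowns: -94.483 = 0.5·1260·(2.698² − V2²)/1000
Solving for V2: V2 = √(2.698² − 2·(-94.483·1000)/1260) = 12.54 m/s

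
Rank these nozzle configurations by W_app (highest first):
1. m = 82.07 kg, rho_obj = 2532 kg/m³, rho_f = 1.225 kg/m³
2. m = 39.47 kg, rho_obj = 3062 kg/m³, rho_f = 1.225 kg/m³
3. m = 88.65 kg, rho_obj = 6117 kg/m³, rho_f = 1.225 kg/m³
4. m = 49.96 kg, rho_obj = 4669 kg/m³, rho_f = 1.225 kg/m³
Case 1: W_app = 804.7 N
Case 2: W_app = 387 N
Case 3: W_app = 869.5 N
Case 4: W_app = 490 N
Ranking (highest first): 3, 1, 4, 2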